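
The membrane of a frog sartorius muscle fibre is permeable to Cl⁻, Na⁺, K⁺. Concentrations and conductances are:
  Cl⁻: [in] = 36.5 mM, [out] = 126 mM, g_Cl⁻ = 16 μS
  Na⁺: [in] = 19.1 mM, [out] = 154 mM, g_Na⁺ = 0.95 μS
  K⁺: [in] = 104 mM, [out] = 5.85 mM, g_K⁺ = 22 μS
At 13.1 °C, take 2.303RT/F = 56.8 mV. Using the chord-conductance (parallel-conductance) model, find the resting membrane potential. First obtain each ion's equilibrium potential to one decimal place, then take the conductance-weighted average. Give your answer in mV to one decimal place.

E_Cl⁻ = (56.8/-1)·log₁₀(126/36.5) = -30.6 mV
E_Na⁺ = (56.8/1)·log₁₀(154/19.1) = 51.5 mV
E_K⁺ = (56.8/1)·log₁₀(5.85/104) = -71.0 mV
Vm = (Σ gᵢEᵢ)/(Σ gᵢ) = (16·-30.6 + 0.95·51.5 + 22·-71.0) / (16 + 0.95 + 22)
= -2002.67 / 38.95 = -51.42 mV

-51.4 mV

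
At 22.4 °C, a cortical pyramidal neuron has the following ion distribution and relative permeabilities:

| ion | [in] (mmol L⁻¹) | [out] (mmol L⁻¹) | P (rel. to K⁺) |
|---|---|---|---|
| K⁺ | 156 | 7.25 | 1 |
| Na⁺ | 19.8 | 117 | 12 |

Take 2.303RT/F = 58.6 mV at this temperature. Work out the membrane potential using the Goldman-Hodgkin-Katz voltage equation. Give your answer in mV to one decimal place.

32.5 mV

Vm = 58.6 · log₁₀[(Σ P·[cation]ₒ + Σ P·[anion]ᵢ) / (Σ P·[cation]ᵢ + Σ P·[anion]ₒ)]
Numerator = 1×7.25 + 12×117 = 1411
Denominator = 1×156 + 12×19.8 = 393.6
Vm = 58.6 · log₁₀(3.5855) = 58.6 × (0.5545) = 32.50 mV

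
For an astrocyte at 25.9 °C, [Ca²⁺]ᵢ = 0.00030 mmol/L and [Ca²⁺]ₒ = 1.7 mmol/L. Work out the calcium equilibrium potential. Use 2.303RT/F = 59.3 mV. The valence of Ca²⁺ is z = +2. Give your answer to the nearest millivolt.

111 mV

E = (59.3/z) · log₁₀([Ca²⁺]_out/[Ca²⁺]_in) with z = +2.
= (59.3/2) · log₁₀(1.7/0.00030) = 29.65 · log₁₀(5667)
= 29.65 · (3.7533) = 111.29 mV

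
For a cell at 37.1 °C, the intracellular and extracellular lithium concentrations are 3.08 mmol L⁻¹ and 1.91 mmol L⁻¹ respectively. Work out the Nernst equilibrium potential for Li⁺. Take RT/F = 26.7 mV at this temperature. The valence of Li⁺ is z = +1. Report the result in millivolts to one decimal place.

-12.8 mV

E = (26.7/z) · ln([Li⁺]_out/[Li⁺]_in) with z = +1.
= (26.7/1) · ln(1.91/3.08) = 26.70 · ln(0.6201)
= 26.70 · (-0.4778) = -12.76 mV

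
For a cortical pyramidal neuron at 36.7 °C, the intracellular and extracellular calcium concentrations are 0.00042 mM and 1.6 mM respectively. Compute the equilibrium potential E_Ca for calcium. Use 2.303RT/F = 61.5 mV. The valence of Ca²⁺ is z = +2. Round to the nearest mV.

E = (61.5/z) · log₁₀([Ca²⁺]_out/[Ca²⁺]_in) with z = +2.
= (61.5/2) · log₁₀(1.6/0.00042) = 30.75 · log₁₀(3810)
= 30.75 · (3.5809) = 110.11 mV

110 mV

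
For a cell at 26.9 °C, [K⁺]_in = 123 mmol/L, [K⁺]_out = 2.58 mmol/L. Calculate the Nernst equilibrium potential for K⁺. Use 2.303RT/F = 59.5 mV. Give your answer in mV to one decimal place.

-99.9 mV

E = (59.5/z) · log₁₀([K⁺]_out/[K⁺]_in) with z = +1.
= (59.5/1) · log₁₀(2.58/123) = 59.50 · log₁₀(0.02098)
= 59.50 · (-1.6783) = -99.86 mV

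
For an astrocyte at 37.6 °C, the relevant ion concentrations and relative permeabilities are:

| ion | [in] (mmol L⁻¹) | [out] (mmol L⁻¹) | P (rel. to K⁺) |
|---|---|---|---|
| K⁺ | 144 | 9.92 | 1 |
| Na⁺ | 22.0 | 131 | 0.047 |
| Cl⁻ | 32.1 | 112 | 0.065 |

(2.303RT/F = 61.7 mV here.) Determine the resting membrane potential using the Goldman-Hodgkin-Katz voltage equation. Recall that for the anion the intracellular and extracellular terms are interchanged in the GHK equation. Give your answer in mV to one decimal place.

Vm = 61.7 · log₁₀[(Σ P·[cation]ₒ + Σ P·[anion]ᵢ) / (Σ P·[cation]ᵢ + Σ P·[anion]ₒ)]
Numerator = 1×9.92 + 0.047×131 + 0.065×32.1 = 18.16
Denominator = 1×144 + 0.047×22.0 + 0.065×112 = 152.3
Vm = 61.7 · log₁₀(0.11925) = 61.7 × (-0.9235) = -56.98 mV

-57.0 mV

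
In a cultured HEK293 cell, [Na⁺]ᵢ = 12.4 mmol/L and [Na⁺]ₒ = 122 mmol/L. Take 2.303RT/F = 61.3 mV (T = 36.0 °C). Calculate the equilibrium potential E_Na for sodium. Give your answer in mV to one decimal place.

E = (61.3/z) · log₁₀([Na⁺]_out/[Na⁺]_in) with z = +1.
= (61.3/1) · log₁₀(122/12.4) = 61.30 · log₁₀(9.839)
= 61.30 · (0.9929) = 60.87 mV

60.9 mV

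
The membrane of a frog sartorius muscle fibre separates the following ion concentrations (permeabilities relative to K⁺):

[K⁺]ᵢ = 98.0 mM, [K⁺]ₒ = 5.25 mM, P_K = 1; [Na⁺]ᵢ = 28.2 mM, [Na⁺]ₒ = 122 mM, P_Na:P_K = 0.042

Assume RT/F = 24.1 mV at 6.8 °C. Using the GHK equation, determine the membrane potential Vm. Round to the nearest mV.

-54 mV

Vm = 24.1 · ln[(Σ P·[cation]ₒ + Σ P·[anion]ᵢ) / (Σ P·[cation]ᵢ + Σ P·[anion]ₒ)]
Numerator = 1×5.25 + 0.042×122 = 10.37
Denominator = 1×98.0 + 0.042×28.2 = 99.18
Vm = 24.1 · ln(0.10459) = 24.1 × (-2.2577) = -54.41 mV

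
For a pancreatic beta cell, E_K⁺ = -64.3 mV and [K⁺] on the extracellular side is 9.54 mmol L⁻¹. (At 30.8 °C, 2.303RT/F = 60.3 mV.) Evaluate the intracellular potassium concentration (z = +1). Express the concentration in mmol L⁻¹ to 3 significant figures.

Nernst: E = (60.3/1) · log₁₀([out]/[in]), so log₁₀([out]/[in]) = -64.3 × 1 / 60.3 = -1.0663.
[out]/[in] = 10^(-1.0663) = 0.08584.
[in] = 9.54 / 0.08584 = 111.1 mmol L⁻¹.

111 mmol L⁻¹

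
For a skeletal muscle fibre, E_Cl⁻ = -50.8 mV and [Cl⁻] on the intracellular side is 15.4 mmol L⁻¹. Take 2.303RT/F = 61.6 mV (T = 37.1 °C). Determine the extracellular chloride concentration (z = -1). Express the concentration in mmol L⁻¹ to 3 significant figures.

103 mmol L⁻¹

Nernst: E = (61.6/-1) · log₁₀([out]/[in]), so log₁₀([out]/[in]) = -50.8 × -1 / 61.6 = 0.8247.
[out]/[in] = 10^(0.8247) = 6.678.
[out] = 6.678 × 15.4 = 102.8 mmol L⁻¹.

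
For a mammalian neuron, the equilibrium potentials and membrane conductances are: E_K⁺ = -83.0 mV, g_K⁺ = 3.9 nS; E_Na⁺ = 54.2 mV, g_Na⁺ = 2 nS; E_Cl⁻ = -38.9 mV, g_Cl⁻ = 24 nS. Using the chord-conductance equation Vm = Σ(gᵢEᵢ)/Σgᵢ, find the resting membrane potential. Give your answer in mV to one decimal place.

Σ gᵢEᵢ = 3.9·(-83.0) + 2·(54.2) + 24·(-38.9) = -1148.90
Σ gᵢ = 3.9 + 2 + 24 = 29.9
Vm = -1148.90 / 29.9 = -38.42 mV

-38.4 mV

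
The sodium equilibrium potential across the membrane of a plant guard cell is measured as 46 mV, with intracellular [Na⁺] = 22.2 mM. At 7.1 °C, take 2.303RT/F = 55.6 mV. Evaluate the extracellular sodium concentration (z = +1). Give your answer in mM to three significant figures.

149 mM

Nernst: E = (55.6/1) · log₁₀([out]/[in]), so log₁₀([out]/[in]) = 46.0 × 1 / 55.6 = 0.8273.
[out]/[in] = 10^(0.8273) = 6.72.
[out] = 6.72 × 22.2 = 149.2 mM.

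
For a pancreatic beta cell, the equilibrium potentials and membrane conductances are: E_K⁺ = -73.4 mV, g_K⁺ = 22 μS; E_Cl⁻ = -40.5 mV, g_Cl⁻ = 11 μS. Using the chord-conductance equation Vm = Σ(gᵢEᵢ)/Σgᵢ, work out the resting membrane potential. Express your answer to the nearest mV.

-62 mV

Σ gᵢEᵢ = 22·(-73.4) + 11·(-40.5) = -2060.30
Σ gᵢ = 22 + 11 = 33
Vm = -2060.30 / 33 = -62.43 mV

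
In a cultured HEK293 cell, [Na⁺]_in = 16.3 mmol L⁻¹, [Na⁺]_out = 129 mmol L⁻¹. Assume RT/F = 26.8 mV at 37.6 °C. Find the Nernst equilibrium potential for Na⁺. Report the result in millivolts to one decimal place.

E = (26.8/z) · ln([Na⁺]_out/[Na⁺]_in) with z = +1.
= (26.8/1) · ln(129/16.3) = 26.80 · ln(7.914)
= 26.80 · (2.0686) = 55.44 mV

55.4 mV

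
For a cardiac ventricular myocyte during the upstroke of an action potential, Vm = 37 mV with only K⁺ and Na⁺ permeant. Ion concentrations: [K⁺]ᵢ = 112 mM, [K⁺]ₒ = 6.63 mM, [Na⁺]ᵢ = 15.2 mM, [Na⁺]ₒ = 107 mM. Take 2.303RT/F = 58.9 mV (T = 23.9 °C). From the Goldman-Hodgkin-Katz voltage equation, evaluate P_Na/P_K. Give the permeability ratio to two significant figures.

Let α = P_Na/P_K. GHK: Vm = 58.9·log₁₀[(Kₒ + α·Naₒ)/(Kᵢ + α·Naᵢ)].
10^(Vm/58.9) = 10^(37.0/58.9) = 4.248
So 4.248·(Kᵢ + α·Naᵢ) = Kₒ + α·Naₒ → α = (4.248·112.0 − 6.63) / (107.0 − 4.248·15.2)
α = (475.8 − 6.63) / (107.0 − 64.57) = 469.1/42.43 = 11.06

11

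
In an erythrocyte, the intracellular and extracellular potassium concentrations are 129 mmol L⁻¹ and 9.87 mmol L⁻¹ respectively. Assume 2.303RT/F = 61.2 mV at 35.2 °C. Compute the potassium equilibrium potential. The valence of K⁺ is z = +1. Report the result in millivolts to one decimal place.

-68.3 mV

E = (61.2/z) · log₁₀([K⁺]_out/[K⁺]_in) with z = +1.
= (61.2/1) · log₁₀(9.87/129) = 61.20 · log₁₀(0.07651)
= 61.20 · (-1.1163) = -68.32 mV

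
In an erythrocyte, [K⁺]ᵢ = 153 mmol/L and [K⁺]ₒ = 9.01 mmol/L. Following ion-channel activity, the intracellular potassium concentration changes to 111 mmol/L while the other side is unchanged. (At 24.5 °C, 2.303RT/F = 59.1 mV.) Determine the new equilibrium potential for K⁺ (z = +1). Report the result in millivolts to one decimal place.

After the shift: [K⁺]_out = 9.01, [K⁺]_in = 111 mmol/L.
E_new = (59.1/1)·log₁₀(9.01/111) = 59.10 · (-1.0906) = -64.45 mV

-64.5 mV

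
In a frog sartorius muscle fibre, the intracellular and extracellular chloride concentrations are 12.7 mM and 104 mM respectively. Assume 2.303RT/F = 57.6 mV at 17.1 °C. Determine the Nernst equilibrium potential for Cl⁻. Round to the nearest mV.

E = (57.6/z) · log₁₀([Cl⁻]_out/[Cl⁻]_in) with z = -1.
For an anion, dividing by z = -1 reverses the sign.
= (57.6/-1) · log₁₀(104/12.7) = -57.60 · log₁₀(8.189)
= -57.60 · (0.9132) = -52.60 mV

-53 mV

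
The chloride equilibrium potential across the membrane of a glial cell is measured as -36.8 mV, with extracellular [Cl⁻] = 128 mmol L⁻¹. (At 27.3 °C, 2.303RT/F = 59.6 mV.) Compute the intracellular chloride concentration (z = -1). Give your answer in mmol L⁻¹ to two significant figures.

31 mmol L⁻¹

Nernst: E = (59.6/-1) · log₁₀([out]/[in]), so log₁₀([out]/[in]) = -36.8 × -1 / 59.6 = 0.6174.
[out]/[in] = 10^(0.6174) = 4.144.
[in] = 128 / 4.144 = 30.89 mmol L⁻¹.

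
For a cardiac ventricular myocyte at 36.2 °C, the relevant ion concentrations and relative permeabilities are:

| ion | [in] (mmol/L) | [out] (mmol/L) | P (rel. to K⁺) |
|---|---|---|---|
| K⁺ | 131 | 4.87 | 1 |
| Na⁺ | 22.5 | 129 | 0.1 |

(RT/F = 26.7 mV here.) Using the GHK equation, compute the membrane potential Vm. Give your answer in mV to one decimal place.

-53.8 mV

Vm = 26.7 · ln[(Σ P·[cation]ₒ + Σ P·[anion]ᵢ) / (Σ P·[cation]ᵢ + Σ P·[anion]ₒ)]
Numerator = 1×4.87 + 0.1×129 = 17.77
Denominator = 1×131 + 0.1×22.5 = 133.2
Vm = 26.7 · ln(0.13336) = 26.7 × (-2.0147) = -53.79 mV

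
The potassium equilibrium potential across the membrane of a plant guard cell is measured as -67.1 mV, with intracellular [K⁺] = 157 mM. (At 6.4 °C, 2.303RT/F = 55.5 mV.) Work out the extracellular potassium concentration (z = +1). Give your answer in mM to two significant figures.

Nernst: E = (55.5/1) · log₁₀([out]/[in]), so log₁₀([out]/[in]) = -67.1 × 1 / 55.5 = -1.2090.
[out]/[in] = 10^(-1.2090) = 0.0618.
[out] = 0.0618 × 157 = 9.703 mM.

9.7 mM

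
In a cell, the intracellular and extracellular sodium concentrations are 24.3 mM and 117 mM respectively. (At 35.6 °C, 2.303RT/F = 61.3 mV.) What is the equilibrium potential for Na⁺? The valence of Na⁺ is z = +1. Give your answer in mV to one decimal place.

41.8 mV

E = (61.3/z) · log₁₀([Na⁺]_out/[Na⁺]_in) with z = +1.
= (61.3/1) · log₁₀(117/24.3) = 61.30 · log₁₀(4.815)
= 61.30 · (0.6826) = 41.84 mV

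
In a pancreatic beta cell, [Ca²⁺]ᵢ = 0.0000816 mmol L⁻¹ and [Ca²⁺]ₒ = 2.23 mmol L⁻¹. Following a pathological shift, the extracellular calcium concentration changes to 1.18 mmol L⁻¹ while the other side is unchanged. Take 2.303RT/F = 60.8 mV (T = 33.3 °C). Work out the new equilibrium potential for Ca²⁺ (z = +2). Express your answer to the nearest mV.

After the shift: [Ca²⁺]_out = 1.18, [Ca²⁺]_in = 0.0000816 mmol L⁻¹.
E_new = (60.8/2)·log₁₀(1.18/0.0000816) = 30.40 · (4.1602) = 126.47 mV

126 mV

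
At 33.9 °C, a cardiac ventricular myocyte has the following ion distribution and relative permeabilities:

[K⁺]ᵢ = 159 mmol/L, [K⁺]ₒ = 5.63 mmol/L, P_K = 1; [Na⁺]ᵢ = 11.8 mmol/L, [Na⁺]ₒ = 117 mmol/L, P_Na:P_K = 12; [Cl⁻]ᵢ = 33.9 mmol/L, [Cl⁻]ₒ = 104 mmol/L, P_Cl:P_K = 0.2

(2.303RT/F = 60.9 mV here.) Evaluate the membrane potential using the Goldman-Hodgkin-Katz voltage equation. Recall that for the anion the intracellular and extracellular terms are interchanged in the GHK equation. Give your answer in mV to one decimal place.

Vm = 60.9 · log₁₀[(Σ P·[cation]ₒ + Σ P·[anion]ᵢ) / (Σ P·[cation]ᵢ + Σ P·[anion]ₒ)]
Numerator = 1×5.63 + 12×117 + 0.2×33.9 = 1416
Denominator = 1×159 + 12×11.8 + 0.2×104 = 321.4
Vm = 60.9 · log₁₀(4.407) = 60.9 × (0.6441) = 39.23 mV

39.2 mV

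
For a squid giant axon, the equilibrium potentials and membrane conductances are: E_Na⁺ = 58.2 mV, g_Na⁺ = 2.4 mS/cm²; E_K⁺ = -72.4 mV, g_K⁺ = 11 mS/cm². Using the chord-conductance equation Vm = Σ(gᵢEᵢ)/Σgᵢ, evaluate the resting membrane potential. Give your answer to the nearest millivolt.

Σ gᵢEᵢ = 2.4·(58.2) + 11·(-72.4) = -656.72
Σ gᵢ = 2.4 + 11 = 13.4
Vm = -656.72 / 13.4 = -49.01 mV

-49 mV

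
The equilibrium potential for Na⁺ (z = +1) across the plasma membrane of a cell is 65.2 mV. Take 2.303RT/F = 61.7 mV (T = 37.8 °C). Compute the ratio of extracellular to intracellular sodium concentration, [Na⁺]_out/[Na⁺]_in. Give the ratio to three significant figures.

11.4

log₁₀([out]/[in]) = E·z/(61.7) = 65.2 × 1 / 61.7 = 1.0567
[out]/[in] = 10^(1.0567) = 11.4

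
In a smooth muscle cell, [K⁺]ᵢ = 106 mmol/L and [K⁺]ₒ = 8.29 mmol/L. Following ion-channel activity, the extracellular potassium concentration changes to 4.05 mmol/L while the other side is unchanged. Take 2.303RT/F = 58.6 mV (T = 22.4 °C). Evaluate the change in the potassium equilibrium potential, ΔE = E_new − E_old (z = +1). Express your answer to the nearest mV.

E_old = (58.6/1)·log₁₀(8.29/106) = -64.86 mV
E_new = (58.6/1)·log₁₀(4.05/106) = -83.09 mV
ΔE = -83.09 − (-64.86) = -18.23 mV

-18 mV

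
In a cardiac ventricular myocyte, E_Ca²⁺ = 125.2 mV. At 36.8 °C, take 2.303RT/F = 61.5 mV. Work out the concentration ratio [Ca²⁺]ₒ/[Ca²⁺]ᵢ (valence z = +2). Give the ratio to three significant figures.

11800

log₁₀([out]/[in]) = E·z/(61.5) = 125.2 × 2 / 61.5 = 4.0715
[out]/[in] = 10^(4.0715) = 1.179e+04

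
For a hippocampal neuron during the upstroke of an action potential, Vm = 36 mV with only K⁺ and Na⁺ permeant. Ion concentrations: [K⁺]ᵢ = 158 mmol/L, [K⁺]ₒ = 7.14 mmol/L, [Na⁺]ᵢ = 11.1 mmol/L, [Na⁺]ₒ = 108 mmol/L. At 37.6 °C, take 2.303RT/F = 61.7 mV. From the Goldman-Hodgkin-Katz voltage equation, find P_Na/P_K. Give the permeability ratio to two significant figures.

9.1

Let α = P_Na/P_K. GHK: Vm = 61.7·log₁₀[(Kₒ + α·Naₒ)/(Kᵢ + α·Naᵢ)].
10^(Vm/61.7) = 10^(36.0/61.7) = 3.8324
So 3.8324·(Kᵢ + α·Naᵢ) = Kₒ + α·Naₒ → α = (3.8324·158.0 − 7.14) / (108.0 − 3.8324·11.1)
α = (605.5 − 7.14) / (108.0 − 42.54) = 598.4/65.46 = 9.141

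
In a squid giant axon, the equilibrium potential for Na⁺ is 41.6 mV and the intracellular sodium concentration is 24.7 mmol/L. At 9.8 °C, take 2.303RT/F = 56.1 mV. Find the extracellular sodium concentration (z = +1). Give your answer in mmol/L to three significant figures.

136 mmol/L

Nernst: E = (56.1/1) · log₁₀([out]/[in]), so log₁₀([out]/[in]) = 41.6 × 1 / 56.1 = 0.7415.
[out]/[in] = 10^(0.7415) = 5.515.
[out] = 5.515 × 24.7 = 136.2 mmol/L.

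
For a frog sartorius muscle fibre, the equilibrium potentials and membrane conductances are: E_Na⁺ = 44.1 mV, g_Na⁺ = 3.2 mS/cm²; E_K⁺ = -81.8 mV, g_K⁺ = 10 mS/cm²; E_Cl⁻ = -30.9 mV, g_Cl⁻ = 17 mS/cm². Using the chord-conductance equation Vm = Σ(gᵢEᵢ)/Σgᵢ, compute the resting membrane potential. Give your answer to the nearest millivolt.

Σ gᵢEᵢ = 3.2·(44.1) + 10·(-81.8) + 17·(-30.9) = -1202.18
Σ gᵢ = 3.2 + 10 + 17 = 30.2
Vm = -1202.18 / 30.2 = -39.81 mV

-40 mV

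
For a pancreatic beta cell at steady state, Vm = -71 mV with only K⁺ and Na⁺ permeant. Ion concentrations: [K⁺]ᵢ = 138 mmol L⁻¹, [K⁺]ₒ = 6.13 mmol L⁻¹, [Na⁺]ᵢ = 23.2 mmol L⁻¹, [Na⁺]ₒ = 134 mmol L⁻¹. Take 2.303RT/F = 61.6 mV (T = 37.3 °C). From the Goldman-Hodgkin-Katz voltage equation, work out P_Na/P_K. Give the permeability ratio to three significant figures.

Let α = P_Na/P_K. GHK: Vm = 61.6·log₁₀[(Kₒ + α·Naₒ)/(Kᵢ + α·Naᵢ)].
10^(Vm/61.6) = 10^(-71.0/61.6) = 0.070372
So 0.070372·(Kᵢ + α·Naᵢ) = Kₒ + α·Naₒ → α = (0.070372·138.0 − 6.13) / (134.0 − 0.070372·23.2)
α = (9.711 − 6.13) / (134.0 − 1.633) = 3.581/132.4 = 0.02706

0.0271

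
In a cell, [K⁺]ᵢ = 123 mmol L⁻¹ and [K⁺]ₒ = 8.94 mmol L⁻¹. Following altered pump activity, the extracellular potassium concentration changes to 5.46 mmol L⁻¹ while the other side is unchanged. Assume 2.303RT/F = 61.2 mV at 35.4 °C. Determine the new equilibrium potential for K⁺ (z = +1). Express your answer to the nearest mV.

-83 mV

After the shift: [K⁺]_out = 5.46, [K⁺]_in = 123 mmol L⁻¹.
E_new = (61.2/1)·log₁₀(5.46/123) = 61.20 · (-1.3527) = -82.79 mV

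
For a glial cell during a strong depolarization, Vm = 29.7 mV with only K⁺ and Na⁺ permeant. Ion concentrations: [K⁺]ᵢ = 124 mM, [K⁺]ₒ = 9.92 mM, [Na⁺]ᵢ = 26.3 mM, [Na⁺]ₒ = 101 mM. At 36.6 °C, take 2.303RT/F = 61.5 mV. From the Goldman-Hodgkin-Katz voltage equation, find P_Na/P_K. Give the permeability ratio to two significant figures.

Let α = P_Na/P_K. GHK: Vm = 61.5·log₁₀[(Kₒ + α·Naₒ)/(Kᵢ + α·Naᵢ)].
10^(Vm/61.5) = 10^(29.7/61.5) = 3.0404
So 3.0404·(Kᵢ + α·Naᵢ) = Kₒ + α·Naₒ → α = (3.0404·124.0 − 9.92) / (101.0 − 3.0404·26.3)
α = (377 − 9.92) / (101.0 − 79.96) = 367.1/21.04 = 17.45

17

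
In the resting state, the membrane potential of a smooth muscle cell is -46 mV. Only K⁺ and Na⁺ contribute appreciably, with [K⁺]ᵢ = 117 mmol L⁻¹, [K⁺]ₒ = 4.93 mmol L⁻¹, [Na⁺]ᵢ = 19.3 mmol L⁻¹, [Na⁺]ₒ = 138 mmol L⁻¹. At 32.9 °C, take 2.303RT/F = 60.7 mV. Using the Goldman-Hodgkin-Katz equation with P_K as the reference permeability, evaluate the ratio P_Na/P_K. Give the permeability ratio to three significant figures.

0.115

Let α = P_Na/P_K. GHK: Vm = 60.7·log₁₀[(Kₒ + α·Naₒ)/(Kᵢ + α·Naᵢ)].
10^(Vm/60.7) = 10^(-46.0/60.7) = 0.17465
So 0.17465·(Kᵢ + α·Naᵢ) = Kₒ + α·Naₒ → α = (0.17465·117.0 − 4.93) / (138.0 − 0.17465·19.3)
α = (20.43 − 4.93) / (138.0 − 3.371) = 15.5/134.6 = 0.1152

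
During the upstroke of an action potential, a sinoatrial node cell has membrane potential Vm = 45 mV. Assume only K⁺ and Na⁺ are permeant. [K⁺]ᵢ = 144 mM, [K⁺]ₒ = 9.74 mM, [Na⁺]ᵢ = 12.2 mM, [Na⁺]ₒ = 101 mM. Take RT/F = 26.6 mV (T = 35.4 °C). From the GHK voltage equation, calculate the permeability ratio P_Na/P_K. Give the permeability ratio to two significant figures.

Let α = P_Na/P_K. GHK: Vm = 26.6·ln[(Kₒ + α·Naₒ)/(Kᵢ + α·Naᵢ)].
e^(Vm/26.6) = e^(45.0/26.6) = 5.4289
So 5.4289·(Kᵢ + α·Naᵢ) = Kₒ + α·Naₒ → α = (5.4289·144.0 − 9.74) / (101.0 − 5.4289·12.2)
α = (781.8 − 9.74) / (101.0 − 66.23) = 772/34.77 = 22.2

22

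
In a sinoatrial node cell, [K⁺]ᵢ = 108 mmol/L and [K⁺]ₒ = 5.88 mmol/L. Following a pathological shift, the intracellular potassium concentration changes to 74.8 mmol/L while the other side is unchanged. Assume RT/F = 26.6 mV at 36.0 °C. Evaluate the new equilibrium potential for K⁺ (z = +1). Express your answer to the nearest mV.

-68 mV

After the shift: [K⁺]_out = 5.88, [K⁺]_in = 74.8 mmol/L.
E_new = (26.6/1)·ln(5.88/74.8) = 26.60 · (-2.5433) = -67.65 mV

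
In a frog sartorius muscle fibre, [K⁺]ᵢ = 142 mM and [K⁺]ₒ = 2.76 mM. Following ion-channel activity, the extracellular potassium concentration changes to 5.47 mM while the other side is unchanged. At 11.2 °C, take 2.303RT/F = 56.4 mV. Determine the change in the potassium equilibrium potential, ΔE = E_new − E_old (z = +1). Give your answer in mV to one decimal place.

16.8 mV

E_old = (56.4/1)·log₁₀(2.76/142) = -96.52 mV
E_new = (56.4/1)·log₁₀(5.47/142) = -79.77 mV
ΔE = -79.77 − (-96.52) = 16.76 mV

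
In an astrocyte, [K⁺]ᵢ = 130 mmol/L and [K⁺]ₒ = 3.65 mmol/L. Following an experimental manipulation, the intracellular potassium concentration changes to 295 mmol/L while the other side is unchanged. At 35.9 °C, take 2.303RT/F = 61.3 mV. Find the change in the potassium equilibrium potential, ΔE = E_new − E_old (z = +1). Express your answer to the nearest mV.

E_old = (61.3/1)·log₁₀(3.65/130) = -95.12 mV
E_new = (61.3/1)·log₁₀(3.65/295) = -116.93 mV
ΔE = -116.93 − (-95.12) = -21.82 mV

-22 mV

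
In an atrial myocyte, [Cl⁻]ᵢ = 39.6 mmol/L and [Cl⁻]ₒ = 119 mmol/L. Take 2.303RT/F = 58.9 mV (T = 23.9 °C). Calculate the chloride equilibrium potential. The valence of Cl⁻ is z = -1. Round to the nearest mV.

-28 mV

E = (58.9/z) · log₁₀([Cl⁻]_out/[Cl⁻]_in) with z = -1.
For an anion, dividing by z = -1 reverses the sign.
= (58.9/-1) · log₁₀(119/39.6) = -58.90 · log₁₀(3.005)
= -58.90 · (0.4779) = -28.15 mV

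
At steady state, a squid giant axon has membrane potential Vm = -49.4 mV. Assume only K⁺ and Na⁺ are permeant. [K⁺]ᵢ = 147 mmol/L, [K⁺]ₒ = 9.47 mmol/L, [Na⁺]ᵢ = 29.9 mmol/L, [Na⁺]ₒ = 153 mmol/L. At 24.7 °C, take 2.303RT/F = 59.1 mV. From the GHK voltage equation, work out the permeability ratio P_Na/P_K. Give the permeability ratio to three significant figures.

Let α = P_Na/P_K. GHK: Vm = 59.1·log₁₀[(Kₒ + α·Naₒ)/(Kᵢ + α·Naᵢ)].
10^(Vm/59.1) = 10^(-49.4/59.1) = 0.14592
So 0.14592·(Kᵢ + α·Naᵢ) = Kₒ + α·Naₒ → α = (0.14592·147.0 − 9.47) / (153.0 − 0.14592·29.9)
α = (21.45 − 9.47) / (153.0 − 4.363) = 11.98/148.6 = 0.08061

0.0806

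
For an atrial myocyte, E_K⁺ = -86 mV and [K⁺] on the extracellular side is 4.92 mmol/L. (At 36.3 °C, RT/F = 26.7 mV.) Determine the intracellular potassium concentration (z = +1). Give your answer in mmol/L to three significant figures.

Nernst: E = (26.7/1) · ln([out]/[in]), so ln([out]/[in]) = -86.0 × 1 / 26.7 = -3.2210.
[out]/[in] = e^(-3.2210) = 0.03992.
[in] = 4.92 / 0.03992 = 123.3 mmol/L.

123 mmol/L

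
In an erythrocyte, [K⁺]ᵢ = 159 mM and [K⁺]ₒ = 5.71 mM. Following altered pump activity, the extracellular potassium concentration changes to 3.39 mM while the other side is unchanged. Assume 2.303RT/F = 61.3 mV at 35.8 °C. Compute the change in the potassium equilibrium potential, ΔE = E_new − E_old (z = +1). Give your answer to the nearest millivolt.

E_old = (61.3/1)·log₁₀(5.71/159) = -88.56 mV
E_new = (61.3/1)·log₁₀(3.39/159) = -102.44 mV
ΔE = -102.44 − (-88.56) = -13.88 mV

-14 mV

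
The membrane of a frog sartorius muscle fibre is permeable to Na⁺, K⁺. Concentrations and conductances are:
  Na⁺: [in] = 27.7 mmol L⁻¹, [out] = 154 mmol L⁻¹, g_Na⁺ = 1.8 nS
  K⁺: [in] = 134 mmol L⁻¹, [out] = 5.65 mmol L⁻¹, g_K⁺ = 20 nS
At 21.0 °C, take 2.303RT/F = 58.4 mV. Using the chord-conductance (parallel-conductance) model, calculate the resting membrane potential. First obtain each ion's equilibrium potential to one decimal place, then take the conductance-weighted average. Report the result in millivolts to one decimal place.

-70.1 mV

E_Na⁺ = (58.4/1)·log₁₀(154/27.7) = 43.5 mV
E_K⁺ = (58.4/1)·log₁₀(5.65/134) = -80.3 mV
Vm = (Σ gᵢEᵢ)/(Σ gᵢ) = (1.8·43.5 + 20·-80.3) / (1.8 + 20)
= -1527.70 / 21.8 = -70.08 mV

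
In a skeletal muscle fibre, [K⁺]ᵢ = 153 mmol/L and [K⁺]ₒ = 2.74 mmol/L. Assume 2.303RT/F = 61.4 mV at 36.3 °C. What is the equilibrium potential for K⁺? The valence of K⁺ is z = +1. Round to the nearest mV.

E = (61.4/z) · log₁₀([K⁺]_out/[K⁺]_in) with z = +1.
= (61.4/1) · log₁₀(2.74/153) = 61.40 · log₁₀(0.01791)
= 61.40 · (-1.7469) = -107.26 mV

-107 mV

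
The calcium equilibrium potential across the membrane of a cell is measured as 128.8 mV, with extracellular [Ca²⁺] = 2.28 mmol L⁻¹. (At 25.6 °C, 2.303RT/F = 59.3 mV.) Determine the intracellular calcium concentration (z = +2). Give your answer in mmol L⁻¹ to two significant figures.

0.00010 mmol L⁻¹

Nernst: E = (59.3/2) · log₁₀([out]/[in]), so log₁₀([out]/[in]) = 128.8 × 2 / 59.3 = 4.3440.
[out]/[in] = 10^(4.3440) = 2.208e+04.
[in] = 2.28 / 2.208e+04 = 0.0001033 mmol L⁻¹.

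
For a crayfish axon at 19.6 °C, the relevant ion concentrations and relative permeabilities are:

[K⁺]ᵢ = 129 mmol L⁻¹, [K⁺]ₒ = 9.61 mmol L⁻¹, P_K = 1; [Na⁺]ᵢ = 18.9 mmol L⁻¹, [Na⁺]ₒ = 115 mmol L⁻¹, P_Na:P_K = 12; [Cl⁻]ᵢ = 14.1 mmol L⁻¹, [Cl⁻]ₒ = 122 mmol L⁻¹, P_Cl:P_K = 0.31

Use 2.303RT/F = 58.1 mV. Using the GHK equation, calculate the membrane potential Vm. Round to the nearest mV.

Vm = 58.1 · log₁₀[(Σ P·[cation]ₒ + Σ P·[anion]ᵢ) / (Σ P·[cation]ᵢ + Σ P·[anion]ₒ)]
Numerator = 1×9.61 + 12×115 + 0.31×14.1 = 1394
Denominator = 1×129 + 12×18.9 + 0.31×122 = 393.6
Vm = 58.1 · log₁₀(3.5414) = 58.1 × (0.5492) = 31.91 mV

32 mV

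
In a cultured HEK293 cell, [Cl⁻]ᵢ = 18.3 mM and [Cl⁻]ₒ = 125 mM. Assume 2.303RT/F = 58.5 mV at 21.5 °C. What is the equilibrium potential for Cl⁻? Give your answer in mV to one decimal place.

E = (58.5/z) · log₁₀([Cl⁻]_out/[Cl⁻]_in) with z = -1.
For an anion, dividing by z = -1 reverses the sign.
= (58.5/-1) · log₁₀(125/18.3) = -58.50 · log₁₀(6.831)
= -58.50 · (0.8345) = -48.82 mV

-48.8 mV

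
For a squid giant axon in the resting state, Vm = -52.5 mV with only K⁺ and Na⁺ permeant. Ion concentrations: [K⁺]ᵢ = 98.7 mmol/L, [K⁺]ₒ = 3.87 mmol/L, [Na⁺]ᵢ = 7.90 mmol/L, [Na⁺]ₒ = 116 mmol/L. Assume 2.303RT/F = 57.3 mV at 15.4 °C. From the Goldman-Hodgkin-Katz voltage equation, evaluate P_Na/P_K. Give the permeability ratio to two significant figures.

Let α = P_Na/P_K. GHK: Vm = 57.3·log₁₀[(Kₒ + α·Naₒ)/(Kᵢ + α·Naᵢ)].
10^(Vm/57.3) = 10^(-52.5/57.3) = 0.12127
So 0.12127·(Kᵢ + α·Naᵢ) = Kₒ + α·Naₒ → α = (0.12127·98.7 − 3.87) / (116.0 − 0.12127·7.9)
α = (11.97 − 3.87) / (116.0 − 0.9581) = 8.1/115 = 0.07041

0.070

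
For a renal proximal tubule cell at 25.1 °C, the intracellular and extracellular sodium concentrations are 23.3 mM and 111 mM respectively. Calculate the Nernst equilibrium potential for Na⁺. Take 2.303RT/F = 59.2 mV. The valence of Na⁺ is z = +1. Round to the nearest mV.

E = (59.2/z) · log₁₀([Na⁺]_out/[Na⁺]_in) with z = +1.
= (59.2/1) · log₁₀(111/23.3) = 59.20 · log₁₀(4.764)
= 59.20 · (0.6780) = 40.14 mV

40 mV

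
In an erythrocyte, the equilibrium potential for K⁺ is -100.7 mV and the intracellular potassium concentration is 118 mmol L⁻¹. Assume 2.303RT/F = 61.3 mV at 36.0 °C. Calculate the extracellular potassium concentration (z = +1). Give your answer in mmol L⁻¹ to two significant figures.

Nernst: E = (61.3/1) · log₁₀([out]/[in]), so log₁₀([out]/[in]) = -100.7 × 1 / 61.3 = -1.6427.
[out]/[in] = 10^(-1.6427) = 0.02276.
[out] = 0.02276 × 118 = 2.686 mmol L⁻¹.

2.7 mmol L⁻¹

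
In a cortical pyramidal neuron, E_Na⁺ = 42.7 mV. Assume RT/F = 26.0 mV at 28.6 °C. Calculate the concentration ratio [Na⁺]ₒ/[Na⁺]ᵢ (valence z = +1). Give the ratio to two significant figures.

ln([out]/[in]) = E·z/(26.0) = 42.7 × 1 / 26.0 = 1.6423
[out]/[in] = e^(1.6423) = 5.167

5.2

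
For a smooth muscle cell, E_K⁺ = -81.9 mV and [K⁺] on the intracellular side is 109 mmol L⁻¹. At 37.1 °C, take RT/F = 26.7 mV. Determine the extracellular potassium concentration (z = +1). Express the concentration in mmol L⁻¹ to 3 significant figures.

5.07 mmol L⁻¹

Nernst: E = (26.7/1) · ln([out]/[in]), so ln([out]/[in]) = -81.9 × 1 / 26.7 = -3.0674.
[out]/[in] = e^(-3.0674) = 0.04654.
[out] = 0.04654 × 109 = 5.073 mmol L⁻¹.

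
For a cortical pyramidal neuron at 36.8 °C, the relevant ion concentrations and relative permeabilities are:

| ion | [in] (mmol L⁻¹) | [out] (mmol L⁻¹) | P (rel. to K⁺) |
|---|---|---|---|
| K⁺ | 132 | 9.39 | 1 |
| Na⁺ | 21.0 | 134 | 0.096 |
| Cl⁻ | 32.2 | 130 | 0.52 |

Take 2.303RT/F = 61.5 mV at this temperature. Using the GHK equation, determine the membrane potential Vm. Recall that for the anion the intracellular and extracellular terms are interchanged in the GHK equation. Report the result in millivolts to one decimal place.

Vm = 61.5 · log₁₀[(Σ P·[cation]ₒ + Σ P·[anion]ᵢ) / (Σ P·[cation]ᵢ + Σ P·[anion]ₒ)]
Numerator = 1×9.39 + 0.096×134 + 0.52×32.2 = 39
Denominator = 1×132 + 0.096×21.0 + 0.52×130 = 201.6
Vm = 61.5 · log₁₀(0.19343) = 61.5 × (-0.7135) = -43.88 mV

-43.9 mV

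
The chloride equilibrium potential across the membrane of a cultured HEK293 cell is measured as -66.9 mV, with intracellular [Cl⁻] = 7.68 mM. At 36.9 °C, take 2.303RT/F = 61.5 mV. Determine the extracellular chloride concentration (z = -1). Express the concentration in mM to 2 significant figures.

Nernst: E = (61.5/-1) · log₁₀([out]/[in]), so log₁₀([out]/[in]) = -66.9 × -1 / 61.5 = 1.0878.
[out]/[in] = 10^(1.0878) = 12.24.
[out] = 12.24 × 7.68 = 94.01 mM.

94 mM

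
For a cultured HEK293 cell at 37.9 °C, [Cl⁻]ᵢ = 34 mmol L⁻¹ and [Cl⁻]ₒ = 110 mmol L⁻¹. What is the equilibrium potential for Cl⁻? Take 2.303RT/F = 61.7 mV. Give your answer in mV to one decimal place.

-31.5 mV

E = (61.7/z) · log₁₀([Cl⁻]_out/[Cl⁻]_in) with z = -1.
For an anion, dividing by z = -1 reverses the sign.
= (61.7/-1) · log₁₀(110/34) = -61.70 · log₁₀(3.235)
= -61.70 · (0.5099) = -31.46 mV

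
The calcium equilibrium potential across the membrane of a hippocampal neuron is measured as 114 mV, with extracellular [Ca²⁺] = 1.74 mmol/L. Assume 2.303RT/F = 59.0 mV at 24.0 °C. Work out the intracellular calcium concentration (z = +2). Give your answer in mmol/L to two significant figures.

0.00024 mmol/L

Nernst: E = (59.0/2) · log₁₀([out]/[in]), so log₁₀([out]/[in]) = 114.0 × 2 / 59.0 = 3.8644.
[out]/[in] = 10^(3.8644) = 7318.
[in] = 1.74 / 7318 = 0.0002378 mmol/L.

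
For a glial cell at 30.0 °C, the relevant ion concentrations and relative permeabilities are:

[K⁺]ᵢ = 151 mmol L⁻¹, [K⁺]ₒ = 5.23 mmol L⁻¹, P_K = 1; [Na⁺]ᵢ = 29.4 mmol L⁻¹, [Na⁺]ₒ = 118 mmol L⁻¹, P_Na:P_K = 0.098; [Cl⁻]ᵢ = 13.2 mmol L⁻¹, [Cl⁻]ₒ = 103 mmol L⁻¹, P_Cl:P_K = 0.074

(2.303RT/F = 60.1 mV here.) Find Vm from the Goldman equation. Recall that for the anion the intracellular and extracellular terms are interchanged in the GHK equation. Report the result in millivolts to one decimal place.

Vm = 60.1 · log₁₀[(Σ P·[cation]ₒ + Σ P·[anion]ᵢ) / (Σ P·[cation]ᵢ + Σ P·[anion]ₒ)]
Numerator = 1×5.23 + 0.098×118 + 0.074×13.2 = 17.77
Denominator = 1×151 + 0.098×29.4 + 0.074×103 = 161.5
Vm = 60.1 · log₁₀(0.11003) = 60.1 × (-0.9585) = -57.60 mV

-57.6 mV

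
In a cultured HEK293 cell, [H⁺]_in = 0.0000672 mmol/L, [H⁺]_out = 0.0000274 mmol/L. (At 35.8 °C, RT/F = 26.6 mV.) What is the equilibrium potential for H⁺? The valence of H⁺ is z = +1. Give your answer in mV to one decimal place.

-23.9 mV

E = (26.6/z) · ln([H⁺]_out/[H⁺]_in) with z = +1.
= (26.6/1) · ln(0.0000274/0.0000672) = 26.60 · ln(0.4077)
= 26.60 · (-0.8971) = -23.86 mV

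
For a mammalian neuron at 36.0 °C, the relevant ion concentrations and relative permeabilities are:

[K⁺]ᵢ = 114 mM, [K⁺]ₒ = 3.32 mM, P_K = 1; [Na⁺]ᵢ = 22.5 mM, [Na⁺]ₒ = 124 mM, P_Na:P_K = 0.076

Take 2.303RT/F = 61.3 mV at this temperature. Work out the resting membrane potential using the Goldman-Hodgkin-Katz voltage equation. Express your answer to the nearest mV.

Vm = 61.3 · log₁₀[(Σ P·[cation]ₒ + Σ P·[anion]ᵢ) / (Σ P·[cation]ᵢ + Σ P·[anion]ₒ)]
Numerator = 1×3.32 + 0.076×124 = 12.74
Denominator = 1×114 + 0.076×22.5 = 115.7
Vm = 61.3 · log₁₀(0.11014) = 61.3 × (-0.9581) = -58.73 mV

-59 mV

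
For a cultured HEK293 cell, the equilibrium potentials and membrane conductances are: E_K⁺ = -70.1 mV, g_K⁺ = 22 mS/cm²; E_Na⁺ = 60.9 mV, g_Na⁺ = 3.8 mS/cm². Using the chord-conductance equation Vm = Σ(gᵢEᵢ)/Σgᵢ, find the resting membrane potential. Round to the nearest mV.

Σ gᵢEᵢ = 22·(-70.1) + 3.8·(60.9) = -1310.78
Σ gᵢ = 22 + 3.8 = 25.8
Vm = -1310.78 / 25.8 = -50.81 mV

-51 mV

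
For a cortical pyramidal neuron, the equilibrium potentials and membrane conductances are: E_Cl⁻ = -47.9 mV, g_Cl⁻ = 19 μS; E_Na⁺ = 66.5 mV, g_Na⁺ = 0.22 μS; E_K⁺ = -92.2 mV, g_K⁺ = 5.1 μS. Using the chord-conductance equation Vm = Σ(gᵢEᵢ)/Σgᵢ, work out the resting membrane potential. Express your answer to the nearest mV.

-56 mV

Σ gᵢEᵢ = 19·(-47.9) + 0.22·(66.5) + 5.1·(-92.2) = -1365.69
Σ gᵢ = 19 + 0.22 + 5.1 = 24.32
Vm = -1365.69 / 24.32 = -56.16 mV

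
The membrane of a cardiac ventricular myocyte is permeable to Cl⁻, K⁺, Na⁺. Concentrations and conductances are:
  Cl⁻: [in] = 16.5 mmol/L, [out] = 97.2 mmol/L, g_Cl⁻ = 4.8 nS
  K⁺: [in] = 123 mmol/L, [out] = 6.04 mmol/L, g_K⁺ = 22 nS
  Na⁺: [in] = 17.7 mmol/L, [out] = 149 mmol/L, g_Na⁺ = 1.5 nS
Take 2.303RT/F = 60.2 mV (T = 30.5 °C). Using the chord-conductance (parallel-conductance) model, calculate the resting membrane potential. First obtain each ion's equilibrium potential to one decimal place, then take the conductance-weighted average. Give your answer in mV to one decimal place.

E_Cl⁻ = (60.2/-1)·log₁₀(97.2/16.5) = -46.4 mV
E_K⁺ = (60.2/1)·log₁₀(6.04/123) = -78.8 mV
E_Na⁺ = (60.2/1)·log₁₀(149/17.7) = 55.7 mV
Vm = (Σ gᵢEᵢ)/(Σ gᵢ) = (4.8·-46.4 + 22·-78.8 + 1.5·55.7) / (4.8 + 22 + 1.5)
= -1872.77 / 28.3 = -66.18 mV

-66.2 mV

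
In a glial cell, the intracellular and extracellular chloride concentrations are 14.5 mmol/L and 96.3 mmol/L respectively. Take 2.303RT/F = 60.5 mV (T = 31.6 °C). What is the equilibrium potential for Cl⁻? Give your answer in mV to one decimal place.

-49.7 mV

E = (60.5/z) · log₁₀([Cl⁻]_out/[Cl⁻]_in) with z = -1.
For an anion, dividing by z = -1 reverses the sign.
= (60.5/-1) · log₁₀(96.3/14.5) = -60.50 · log₁₀(6.641)
= -60.50 · (0.8223) = -49.75 mV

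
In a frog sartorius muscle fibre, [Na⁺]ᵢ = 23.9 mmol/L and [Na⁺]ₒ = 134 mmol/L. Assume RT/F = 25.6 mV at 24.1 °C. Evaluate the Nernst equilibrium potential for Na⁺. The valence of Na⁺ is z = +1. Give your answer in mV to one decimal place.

44.1 mV

E = (25.6/z) · ln([Na⁺]_out/[Na⁺]_in) with z = +1.
= (25.6/1) · ln(134/23.9) = 25.60 · ln(5.607)
= 25.60 · (1.7240) = 44.13 mV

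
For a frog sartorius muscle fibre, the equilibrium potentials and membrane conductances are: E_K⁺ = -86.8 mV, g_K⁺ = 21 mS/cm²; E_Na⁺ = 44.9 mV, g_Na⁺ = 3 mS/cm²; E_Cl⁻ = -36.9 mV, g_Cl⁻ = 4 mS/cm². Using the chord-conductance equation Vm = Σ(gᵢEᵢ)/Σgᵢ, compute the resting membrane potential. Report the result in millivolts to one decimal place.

Σ gᵢEᵢ = 21·(-86.8) + 3·(44.9) + 4·(-36.9) = -1835.70
Σ gᵢ = 21 + 3 + 4 = 28
Vm = -1835.70 / 28 = -65.56 mV

-65.6 mV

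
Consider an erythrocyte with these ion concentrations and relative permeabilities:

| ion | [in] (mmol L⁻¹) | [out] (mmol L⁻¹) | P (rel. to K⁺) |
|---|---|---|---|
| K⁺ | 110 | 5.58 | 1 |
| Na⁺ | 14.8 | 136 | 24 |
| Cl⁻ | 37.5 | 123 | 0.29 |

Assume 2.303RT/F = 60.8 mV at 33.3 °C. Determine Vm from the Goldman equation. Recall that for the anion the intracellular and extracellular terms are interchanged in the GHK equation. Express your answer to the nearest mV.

50 mV

Vm = 60.8 · log₁₀[(Σ P·[cation]ₒ + Σ P·[anion]ᵢ) / (Σ P·[cation]ᵢ + Σ P·[anion]ₒ)]
Numerator = 1×5.58 + 24×136 + 0.29×37.5 = 3280
Denominator = 1×110 + 24×14.8 + 0.29×123 = 500.9
Vm = 60.8 · log₁₀(6.5495) = 60.8 × (0.8162) = 49.63 mV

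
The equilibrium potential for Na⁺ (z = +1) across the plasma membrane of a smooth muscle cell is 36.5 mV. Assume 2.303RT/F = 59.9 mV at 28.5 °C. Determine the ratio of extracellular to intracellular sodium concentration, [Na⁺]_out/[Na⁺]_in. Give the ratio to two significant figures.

log₁₀([out]/[in]) = E·z/(59.9) = 36.5 × 1 / 59.9 = 0.6093
[out]/[in] = 10^(0.6093) = 4.068

4.1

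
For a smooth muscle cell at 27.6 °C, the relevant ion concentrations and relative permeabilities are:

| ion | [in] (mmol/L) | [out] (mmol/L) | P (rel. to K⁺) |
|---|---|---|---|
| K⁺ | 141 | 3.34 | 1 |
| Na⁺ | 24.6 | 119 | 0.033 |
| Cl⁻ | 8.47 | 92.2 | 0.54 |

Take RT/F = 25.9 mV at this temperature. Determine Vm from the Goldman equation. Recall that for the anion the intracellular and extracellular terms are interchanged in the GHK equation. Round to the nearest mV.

-72 mV

Vm = 25.9 · ln[(Σ P·[cation]ₒ + Σ P·[anion]ᵢ) / (Σ P·[cation]ᵢ + Σ P·[anion]ₒ)]
Numerator = 1×3.34 + 0.033×119 + 0.54×8.47 = 11.84
Denominator = 1×141 + 0.033×24.6 + 0.54×92.2 = 191.6
Vm = 25.9 · ln(0.0618) = 25.9 × (-2.7839) = -72.10 mV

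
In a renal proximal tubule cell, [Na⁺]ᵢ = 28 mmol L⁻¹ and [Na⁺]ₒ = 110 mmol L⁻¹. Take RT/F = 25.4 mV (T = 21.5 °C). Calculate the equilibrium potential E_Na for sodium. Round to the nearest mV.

35 mV

E = (25.4/z) · ln([Na⁺]_out/[Na⁺]_in) with z = +1.
= (25.4/1) · ln(110/28) = 25.40 · ln(3.929)
= 25.40 · (1.3683) = 34.75 mV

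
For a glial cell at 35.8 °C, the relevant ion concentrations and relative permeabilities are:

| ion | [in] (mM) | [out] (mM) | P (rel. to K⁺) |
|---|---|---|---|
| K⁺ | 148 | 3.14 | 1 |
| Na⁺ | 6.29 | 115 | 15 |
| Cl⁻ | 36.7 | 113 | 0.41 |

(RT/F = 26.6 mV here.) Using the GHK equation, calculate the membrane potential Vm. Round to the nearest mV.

48 mV

Vm = 26.6 · ln[(Σ P·[cation]ₒ + Σ P·[anion]ᵢ) / (Σ P·[cation]ᵢ + Σ P·[anion]ₒ)]
Numerator = 1×3.14 + 15×115 + 0.41×36.7 = 1743
Denominator = 1×148 + 15×6.29 + 0.41×113 = 288.7
Vm = 26.6 · ln(6.0385) = 26.6 × (1.7982) = 47.83 mV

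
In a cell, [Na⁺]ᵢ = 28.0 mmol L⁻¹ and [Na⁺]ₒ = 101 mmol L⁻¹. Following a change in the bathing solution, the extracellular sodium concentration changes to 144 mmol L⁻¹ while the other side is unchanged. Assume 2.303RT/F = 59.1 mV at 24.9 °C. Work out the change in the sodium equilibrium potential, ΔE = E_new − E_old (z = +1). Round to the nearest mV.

E_old = (59.1/1)·log₁₀(101/28.0) = 32.93 mV
E_new = (59.1/1)·log₁₀(144/28.0) = 42.03 mV
ΔE = 42.03 − (32.93) = 9.10 mV

9 mV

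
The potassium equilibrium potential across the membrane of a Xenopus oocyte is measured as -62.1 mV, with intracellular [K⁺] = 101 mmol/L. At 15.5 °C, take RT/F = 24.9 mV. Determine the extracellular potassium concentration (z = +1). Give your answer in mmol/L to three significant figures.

8.34 mmol/L

Nernst: E = (24.9/1) · ln([out]/[in]), so ln([out]/[in]) = -62.1 × 1 / 24.9 = -2.4940.
[out]/[in] = e^(-2.4940) = 0.08258.
[out] = 0.08258 × 101 = 8.341 mmol/L.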